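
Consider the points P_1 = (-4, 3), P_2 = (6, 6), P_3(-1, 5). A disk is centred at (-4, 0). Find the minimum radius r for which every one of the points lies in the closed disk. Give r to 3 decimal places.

The required radius is the distance from (-4, 0) to the farthest point.
Squared distances: 9, 136, 34.
Maximum is 136, attained at P_2.
r = √136 ≈ 11.662.

11.662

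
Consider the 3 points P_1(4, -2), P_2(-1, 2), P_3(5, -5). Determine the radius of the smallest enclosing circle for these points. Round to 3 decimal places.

4.610

Side lengths²: P_1P_2² = 41, P_1P_3² = 10, P_2P_3² = 85.
Since P_2P_3² = 85 ≥ 41 + 10 = 51, the angle opposite P_2P_3 is not acute, so the smallest enclosing circle has P_2P_3 as diameter.
Centre = midpoint of P_2P_3 = (2, -1.5), r² = 85/4 = 21.25.
r = √(21.25) ≈ 4.610.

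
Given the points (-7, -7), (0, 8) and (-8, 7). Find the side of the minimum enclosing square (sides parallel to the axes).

The bounding box has width 8 and height 15.
An axis-aligned square enclosing the set must have side ≥ max(width, height).
So the minimum side is max(8, 15) = 15.

15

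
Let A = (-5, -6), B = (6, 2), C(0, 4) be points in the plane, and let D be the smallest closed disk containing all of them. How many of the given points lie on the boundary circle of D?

2

Side lengths²: AB² = 185, AC² = 125, BC² = 40.
Since AB² = 185 ≥ 125 + 40 = 165, the angle opposite AB is not acute, so the smallest enclosing circle has AB as diameter.
Centre = midpoint of AB = (0.5, -2), r² = 185/4 = 46.25.
The points at distance exactly r from the centre are A, B — 2 points.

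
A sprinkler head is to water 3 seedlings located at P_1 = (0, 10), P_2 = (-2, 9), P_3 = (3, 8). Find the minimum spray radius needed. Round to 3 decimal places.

2.550

Side lengths²: P_1P_2² = 5, P_1P_3² = 13, P_2P_3² = 26.
Since P_2P_3² = 26 ≥ 13 + 5 = 18, the angle opposite P_2P_3 is not acute, so the smallest enclosing circle has P_2P_3 as diameter.
Centre = midpoint of P_2P_3 = (0.5, 8.5), r² = 26/4 = 6.5.
r = √(6.5) ≈ 2.550.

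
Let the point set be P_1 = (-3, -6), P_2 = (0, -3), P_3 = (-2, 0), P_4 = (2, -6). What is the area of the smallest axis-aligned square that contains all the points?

36

The bounding box has width 5 and height 6.
An axis-aligned square enclosing the set must have side ≥ max(width, height).
So the minimum side is max(5, 6) = 6.
Area = 6² = 36.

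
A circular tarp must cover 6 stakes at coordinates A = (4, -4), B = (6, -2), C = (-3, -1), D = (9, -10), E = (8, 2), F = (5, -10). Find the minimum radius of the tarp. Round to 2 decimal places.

7.63

The minimum enclosing circle of a finite set is fixed by two of the points (as a diameter) or three (as a circumcircle).
The minimum enclosing circle is determined by three boundary points: C, D, E.
Their circumcentre is (23/6, -79/18) with r² = 9425/162.
The farthest remaining point F is at distance² 5321/162 ≤ 9425/162.
r = √(9425/162) ≈ 7.63.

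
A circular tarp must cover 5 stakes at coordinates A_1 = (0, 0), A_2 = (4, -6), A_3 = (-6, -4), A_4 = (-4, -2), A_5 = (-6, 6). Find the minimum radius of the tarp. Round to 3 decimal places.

The farthest pair is A_2–A_5 with squared distance 244. The circle on this segment as diameter has centre (-1, 0) and r² = 244/4 = 61.
Check A_1: distance² to centre = 1 ≤ 61, so it lies inside.
All remaining points lie in this disk, and no smaller disk contains both endpoints, so this is the minimum enclosing circle.
r = √61 ≈ 7.810.

7.810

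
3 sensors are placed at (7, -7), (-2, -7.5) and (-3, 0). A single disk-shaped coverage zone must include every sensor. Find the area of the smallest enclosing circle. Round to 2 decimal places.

117.02

Call the three points A, B, C in the order given.
Side lengths²: AB² = 81.25, AC² = 149, BC² = 57.25.
Since AC² = 149 ≥ 81.25 + 57.25 = 138.5, the angle opposite AC is not acute, so the smallest enclosing circle has AC as diameter.
Centre = midpoint of AC = (2, -3.5), r² = 149/4 = 37.25.
Area = π·r² = π·37.25 ≈ 117.02.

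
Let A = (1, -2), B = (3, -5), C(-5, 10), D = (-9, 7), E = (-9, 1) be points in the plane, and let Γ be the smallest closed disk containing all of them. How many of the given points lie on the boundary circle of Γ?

3

By Welzl's lemma the MEC is supported by two points (diametrically opposite) or three points (on a circumcircle).
The minimum enclosing circle is determined by three boundary points: B, C, D.
Their circumcentre is (-29/14, 27/14) with r² = 7225/98.
The farthest remaining point E is at distance² 4789/98 ≤ 7225/98.
The points at distance exactly r from the centre are B, C, D — 3 points.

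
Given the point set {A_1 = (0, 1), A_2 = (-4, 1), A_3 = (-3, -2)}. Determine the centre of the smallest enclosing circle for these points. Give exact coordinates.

Side lengths²: A_1A_2² = 16, A_1A_3² = 18, A_2A_3² = 10.
Since A_1A_3² = 18 < 16 + 10 = 26, the triangle is acute, so the smallest enclosing circle is the circumcircle.
Circumcentre = (-2, 0), r² = 5.
Centre = (-2, 0).

(-2, 0)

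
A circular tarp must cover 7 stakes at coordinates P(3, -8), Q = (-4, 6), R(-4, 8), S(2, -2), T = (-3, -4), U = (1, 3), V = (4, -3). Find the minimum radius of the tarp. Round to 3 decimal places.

8.732

The minimum enclosing circle of a finite set is fixed by two of the points (as a diameter) or three (as a circumcircle).
The farthest pair is P–R with squared distance 305. The circle on this segment as diameter has centre (-0.5, 0) and r² = 305/4 = 76.25.
Check Q: distance² to centre = 48.25 ≤ 76.25, so it lies inside.
All remaining points lie in this disk, and no smaller disk contains both endpoints, so this is the minimum enclosing circle.
r = √(76.25) ≈ 8.732.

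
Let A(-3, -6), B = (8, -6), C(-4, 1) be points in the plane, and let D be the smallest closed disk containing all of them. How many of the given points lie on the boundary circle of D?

2

Side lengths²: AB² = 121, AC² = 50, BC² = 193.
Since BC² = 193 ≥ 121 + 50 = 171, the angle opposite BC is not acute, so the smallest enclosing circle has BC as diameter.
Centre = midpoint of BC = (2, -2.5), r² = 193/4 = 48.25.
The points at distance exactly r from the centre are B, C — 2 points.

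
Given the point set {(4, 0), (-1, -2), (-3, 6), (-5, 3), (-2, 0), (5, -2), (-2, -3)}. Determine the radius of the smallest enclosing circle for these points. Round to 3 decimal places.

5.701

By Welzl's lemma the MEC is supported by two points (diametrically opposite) or three points (on a circumcircle).
The minimum enclosing circle is determined by three boundary points: (-3, 6), (-5, 3), (5, -2).
Their circumcentre is (0.5, 1.5) with r² = 32.5.
The farthest remaining point (-2, -3) is at distance² 26.5 ≤ 32.5.
r = √(32.5) ≈ 5.701.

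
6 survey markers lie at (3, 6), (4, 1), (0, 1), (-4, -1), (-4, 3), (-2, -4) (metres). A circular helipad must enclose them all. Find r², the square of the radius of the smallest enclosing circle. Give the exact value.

The minimum enclosing circle of a finite set is fixed by two of the points (as a diameter) or three (as a circumcircle).
The farthest pair is (3, 6)–(-2, -4) with squared distance 125. The circle on this segment as diameter has centre (0.5, 1) and r² = 125/4 = 31.25.
Check (4, 1): distance² to centre = 12.25 ≤ 31.25, so it lies inside.
All remaining points lie in this disk, and no smaller disk contains both endpoints, so this is the minimum enclosing circle.

31.25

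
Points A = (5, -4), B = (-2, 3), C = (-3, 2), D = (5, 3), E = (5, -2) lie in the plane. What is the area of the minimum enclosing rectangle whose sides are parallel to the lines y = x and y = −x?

63

In coordinates u = x + y, v = x − y the rectangle is axis-aligned; the map (x,y)→(u,v) scales areas by 2.
u-values: 1, 1, -1, 8, 3; range = 8 − (-1) = 9.
v-values: 9, -5, -5, 2, 7; range = 9 − (-5) = 14.
Area = (9 × 14) / 2 = 63.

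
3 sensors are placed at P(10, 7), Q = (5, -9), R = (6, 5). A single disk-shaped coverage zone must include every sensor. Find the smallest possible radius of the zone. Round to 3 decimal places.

Side lengths²: PQ² = 281, PR² = 20, QR² = 197.
Since PQ² = 281 ≥ 197 + 20 = 217, the angle opposite PQ is not acute, so the smallest enclosing circle has PQ as diameter.
Centre = midpoint of PQ = (7.5, -1), r² = 281/4 = 70.25.
r = √(70.25) ≈ 8.382.

8.382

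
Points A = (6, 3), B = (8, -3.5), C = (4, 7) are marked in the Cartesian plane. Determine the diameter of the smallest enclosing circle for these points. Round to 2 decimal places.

Side lengths²: AB² = 46.25, AC² = 20, BC² = 126.25.
Since BC² = 126.25 ≥ 46.25 + 20 = 66.25, the angle opposite BC is not acute, so the smallest enclosing circle has BC as diameter.
Centre = midpoint of BC = (6, 1.75), r² = 126.25/4 = 31.5625.
Diameter = 2r = 2√(31.5625) ≈ 11.24.

11.24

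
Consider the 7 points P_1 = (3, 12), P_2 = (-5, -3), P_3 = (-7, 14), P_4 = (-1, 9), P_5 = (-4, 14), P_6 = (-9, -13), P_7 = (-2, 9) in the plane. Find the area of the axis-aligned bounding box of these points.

x ranges over [-9, 3], width 12.
y ranges over [-13, 14], height 27.
Area = 12 × 27 = 324.

324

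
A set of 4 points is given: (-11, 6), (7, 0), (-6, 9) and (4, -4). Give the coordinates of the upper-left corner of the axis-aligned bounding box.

x-range [-11, 7], y-range [-4, 9].
The upper-left corner is (-11, 9).

(-11, 9)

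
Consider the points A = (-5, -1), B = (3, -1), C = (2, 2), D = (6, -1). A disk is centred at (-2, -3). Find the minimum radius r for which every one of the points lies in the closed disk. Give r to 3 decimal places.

The required radius is the distance from (-2, -3) to the farthest point.
Squared distances: 13, 29, 41, 68.
Maximum is 68, attained at D.
r = √68 ≈ 8.246.

8.246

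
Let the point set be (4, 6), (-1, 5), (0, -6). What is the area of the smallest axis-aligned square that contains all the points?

144

The bounding box has width 5 and height 12.
An axis-aligned square enclosing the set must have side ≥ max(width, height).
So the minimum side is max(5, 12) = 12.
Area = 12² = 144.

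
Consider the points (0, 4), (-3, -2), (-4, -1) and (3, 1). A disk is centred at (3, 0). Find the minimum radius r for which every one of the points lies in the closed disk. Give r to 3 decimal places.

The required radius is the distance from (3, 0) to the farthest point.
Squared distances: 25, 40, 50, 1.
Maximum is 50, attained at (-4, -1).
r = √50 ≈ 7.071.

7.071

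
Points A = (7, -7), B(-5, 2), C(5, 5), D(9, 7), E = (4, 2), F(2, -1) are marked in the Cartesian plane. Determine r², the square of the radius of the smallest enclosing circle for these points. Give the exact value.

By Welzl's lemma the MEC is supported by two points (diametrically opposite) or three points (on a circumcircle).
The minimum enclosing circle is determined by three boundary points: A, B, D.
Their circumcentre is (209/62, 41/62) with r² = 138125/1922.
The farthest remaining point C is at distance² 41281/1922 ≤ 138125/1922.

138125/1922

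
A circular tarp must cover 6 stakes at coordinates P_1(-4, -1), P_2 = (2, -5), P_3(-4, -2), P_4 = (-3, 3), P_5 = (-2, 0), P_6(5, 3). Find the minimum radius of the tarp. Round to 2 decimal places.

By Welzl's lemma the MEC is supported by two points (diametrically opposite) or three points (on a circumcircle).
The minimum enclosing circle is determined by three boundary points: P_2, P_3, P_6.
Their circumcentre is (29/38, 1/38) with r² = 19345/722.
The farthest remaining point P_1 is at distance² 17141/722 ≤ 19345/722.
r = √(19345/722) ≈ 5.18.

5.18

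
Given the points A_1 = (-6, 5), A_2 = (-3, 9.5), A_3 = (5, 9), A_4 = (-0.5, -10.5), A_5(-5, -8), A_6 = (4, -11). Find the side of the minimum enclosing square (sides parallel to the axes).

The bounding box has width 11 and height 20.5.
An axis-aligned square enclosing the set must have side ≥ max(width, height).
So the minimum side is max(11, 20.5) = 20.5.

20.5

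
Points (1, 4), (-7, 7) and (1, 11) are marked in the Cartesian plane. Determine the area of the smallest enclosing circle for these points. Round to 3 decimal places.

71.668

Call the three points A, B, C in the order given.
Side lengths²: AB² = 73, AC² = 49, BC² = 80.
Since BC² = 80 < 73 + 49 = 122, the triangle is acute, so the smallest enclosing circle is the circumcircle.
Circumcentre = (-2.25, 7.5), r² = 22.8125.
Area = π·r² = π·22.8125 ≈ 71.668.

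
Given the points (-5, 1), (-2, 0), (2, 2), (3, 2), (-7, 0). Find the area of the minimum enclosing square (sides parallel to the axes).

100

The bounding box has width 10 and height 2.
An axis-aligned square enclosing the set must have side ≥ max(width, height).
So the minimum side is max(10, 2) = 10.
Area = 10² = 100.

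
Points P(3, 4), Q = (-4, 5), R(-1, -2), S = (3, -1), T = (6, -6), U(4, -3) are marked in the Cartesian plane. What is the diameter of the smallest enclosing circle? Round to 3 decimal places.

By Welzl's lemma the MEC is supported by two points (diametrically opposite) or three points (on a circumcircle).
The farthest pair is Q–T with squared distance 221. The circle on this segment as diameter has centre (1, -0.5) and r² = 221/4 = 55.25.
Check P: distance² to centre = 24.25 ≤ 55.25, so it lies inside.
All remaining points lie in this disk, and no smaller disk contains both endpoints, so this is the minimum enclosing circle.
Diameter = 2r = 2√(55.25) ≈ 14.866.

14.866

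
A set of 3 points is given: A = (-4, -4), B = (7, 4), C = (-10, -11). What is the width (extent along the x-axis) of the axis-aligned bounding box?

17

max x = 7, min x = -10, so width = 17.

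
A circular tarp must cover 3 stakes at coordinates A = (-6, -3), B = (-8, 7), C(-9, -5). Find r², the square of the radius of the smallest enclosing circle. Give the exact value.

36.25

Side lengths²: AB² = 104, AC² = 13, BC² = 145.
Since BC² = 145 ≥ 104 + 13 = 117, the angle opposite BC is not acute, so the smallest enclosing circle has BC as diameter.
Centre = midpoint of BC = (-8.5, 1), r² = 145/4 = 36.25.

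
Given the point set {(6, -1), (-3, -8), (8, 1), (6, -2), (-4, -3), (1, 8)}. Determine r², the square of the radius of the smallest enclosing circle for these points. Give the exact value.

68.68

A smallest enclosing disk is always determined by at most three of the input points on its boundary.
The minimum enclosing circle is determined by three boundary points: (-3, -8), (8, 1), (1, 8).
Their circumcentre is (-0.2, -0.2) with r² = 68.68.
The farthest remaining point (6, -2) is at distance² 41.68 ≤ 68.68.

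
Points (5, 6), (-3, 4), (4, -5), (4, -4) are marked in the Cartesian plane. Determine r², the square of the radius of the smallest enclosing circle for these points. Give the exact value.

67405/1849

The minimum enclosing circle is determined by three boundary points: (5, 6), (-3, 4), (4, -5).
Their circumcentre is (89/43, 31/43) with r² = 67405/1849.
The farthest remaining point (4, -4) is at distance² 48098/1849 ≤ 67405/1849.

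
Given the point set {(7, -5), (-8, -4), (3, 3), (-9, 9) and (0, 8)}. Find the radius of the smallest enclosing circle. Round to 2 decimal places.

10.63

By Welzl's lemma the MEC is supported by two points (diametrically opposite) or three points (on a circumcircle).
The farthest pair is (7, -5)–(-9, 9) with squared distance 452. The circle on this segment as diameter has centre (-1, 2) and r² = 452/4 = 113.
Check (-8, -4): distance² to centre = 85 ≤ 113, so it lies inside.
All remaining points lie in this disk, and no smaller disk contains both endpoints, so this is the minimum enclosing circle.
r = √113 ≈ 10.63.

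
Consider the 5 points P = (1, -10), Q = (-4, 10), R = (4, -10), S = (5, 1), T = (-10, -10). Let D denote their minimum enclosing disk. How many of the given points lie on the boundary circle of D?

3

The minimum enclosing circle of a finite set is fixed by two of the points (as a diameter) or three (as a circumcircle).
The minimum enclosing circle is determined by three boundary points: Q, R, T.
Their circumcentre is (-3, -1.2) with r² = 126.44.
The farthest remaining point P is at distance² 93.44 ≤ 126.44.
The points at distance exactly r from the centre are Q, R, T — 3 points.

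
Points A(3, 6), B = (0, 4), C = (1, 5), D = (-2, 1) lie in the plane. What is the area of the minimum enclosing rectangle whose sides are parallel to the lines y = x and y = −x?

In coordinates u = x + y, v = x − y the rectangle is axis-aligned; the map (x,y)→(u,v) scales areas by 2.
u-values: 9, 4, 6, -1; range = 9 − (-1) = 10.
v-values: -3, -4, -4, -3; range = -3 − (-4) = 1.
Area = (10 × 1) / 2 = 5.

5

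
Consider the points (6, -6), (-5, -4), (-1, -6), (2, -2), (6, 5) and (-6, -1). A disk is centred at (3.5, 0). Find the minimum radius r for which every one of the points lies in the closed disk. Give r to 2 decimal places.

The required radius is the distance from (3.5, 0) to the farthest point.
Squared distances: 42.25, 88.25, 56.25, 6.25, 31.25, 91.25.
Maximum is 91.25, attained at (-6, -1).
r = √(91.25) ≈ 9.55.

9.55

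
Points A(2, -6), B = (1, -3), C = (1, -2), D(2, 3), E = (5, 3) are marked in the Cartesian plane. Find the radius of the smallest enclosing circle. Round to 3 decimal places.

4.743

A smallest enclosing disk is always determined by at most three of the input points on its boundary.
The farthest pair is A–E with squared distance 90. The circle on this segment as diameter has centre (3.5, -1.5) and r² = 90/4 = 22.5.
Check B: distance² to centre = 8.5 ≤ 22.5, so it lies inside.
All remaining points lie in this disk, and no smaller disk contains both endpoints, so this is the minimum enclosing circle.
r = √(22.5) ≈ 4.743.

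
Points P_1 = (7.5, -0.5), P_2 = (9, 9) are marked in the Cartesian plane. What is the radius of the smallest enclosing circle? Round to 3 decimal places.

The smallest circle enclosing two points has them as diameter endpoints.
Centre = midpoint = (8.25, 4.25); r² = |P_1P_2|²/4 = 92.5/4 = 23.125.
r = √(23.125) ≈ 4.809.

4.809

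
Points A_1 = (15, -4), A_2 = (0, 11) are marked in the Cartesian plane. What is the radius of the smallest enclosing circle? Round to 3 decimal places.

The smallest circle enclosing two points has them as diameter endpoints.
Centre = midpoint = (7.5, 3.5); r² = |A_1A_2|²/4 = 450/4 = 112.5.
r = √(112.5) ≈ 10.607.

10.607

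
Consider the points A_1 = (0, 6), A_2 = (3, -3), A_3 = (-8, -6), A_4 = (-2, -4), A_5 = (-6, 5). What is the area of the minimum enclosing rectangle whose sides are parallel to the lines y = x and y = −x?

170

In coordinates u = x + y, v = x − y the rectangle is axis-aligned; the map (x,y)→(u,v) scales areas by 2.
u-values: 6, 0, -14, -6, -1; range = 6 − (-14) = 20.
v-values: -6, 6, -2, 2, -11; range = 6 − (-11) = 17.
Area = (20 × 17) / 2 = 170.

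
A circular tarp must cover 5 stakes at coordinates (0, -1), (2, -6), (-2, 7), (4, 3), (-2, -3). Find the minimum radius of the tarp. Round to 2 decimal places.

6.80

A smallest enclosing disk is always determined by at most three of the input points on its boundary.
The farthest pair is (2, -6)–(-2, 7) with squared distance 185. The circle on this segment as diameter has centre (0, 0.5) and r² = 185/4 = 46.25.
Check (0, -1): distance² to centre = 2.25 ≤ 46.25, so it lies inside.
All remaining points lie in this disk, and no smaller disk contains both endpoints, so this is the minimum enclosing circle.
r = √(46.25) ≈ 6.80.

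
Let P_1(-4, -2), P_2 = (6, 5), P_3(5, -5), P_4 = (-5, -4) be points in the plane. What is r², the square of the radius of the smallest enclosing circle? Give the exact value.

50.5

A smallest enclosing disk is always determined by at most three of the input points on its boundary.
The farthest pair is P_2–P_4 with squared distance 202. The circle on this segment as diameter has centre (0.5, 0.5) and r² = 202/4 = 50.5.
Check P_1: distance² to centre = 26.5 ≤ 50.5, so it lies inside.
All remaining points lie in this disk, and no smaller disk contains both endpoints, so this is the minimum enclosing circle.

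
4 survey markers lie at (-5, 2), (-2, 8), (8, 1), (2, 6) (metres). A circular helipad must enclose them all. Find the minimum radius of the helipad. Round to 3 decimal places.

6.590

The minimum enclosing circle is determined by three boundary points: (-5, 2), (-2, 8), (8, 1).
Their circumcentre is (85/54, 133/54) with r² = 63325/1458.
The farthest remaining point (2, 6) is at distance² 18505/1458 ≤ 63325/1458.
r = √(63325/1458) ≈ 6.590.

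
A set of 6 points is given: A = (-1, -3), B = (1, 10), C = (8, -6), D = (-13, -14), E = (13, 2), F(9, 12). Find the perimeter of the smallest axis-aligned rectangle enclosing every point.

Width = max x − min x = 13 − (-13) = 26.
Height = max y − min y = 12 − (-14) = 26.
Perimeter = 2(26 + 26) = 104.

104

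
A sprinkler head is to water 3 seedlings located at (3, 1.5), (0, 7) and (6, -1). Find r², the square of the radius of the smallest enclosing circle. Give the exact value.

Call the three points A, B, C in the order given.
Side lengths²: AB² = 39.25, AC² = 15.25, BC² = 100.
Since BC² = 100 ≥ 39.25 + 15.25 = 54.5, the angle opposite BC is not acute, so the smallest enclosing circle has BC as diameter.
Centre = midpoint of BC = (3, 3), r² = 100/4 = 25.

25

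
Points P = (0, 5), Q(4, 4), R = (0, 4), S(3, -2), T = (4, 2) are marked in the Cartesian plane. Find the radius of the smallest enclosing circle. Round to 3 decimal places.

By Welzl's lemma the MEC is supported by two points (diametrically opposite) or three points (on a circumcircle).
The farthest pair is P–S with squared distance 58. The circle on this segment as diameter has centre (1.5, 1.5) and r² = 58/4 = 14.5.
Check Q: distance² to centre = 12.5 ≤ 14.5, so it lies inside.
All remaining points lie in this disk, and no smaller disk contains both endpoints, so this is the minimum enclosing circle.
r = √(14.5) ≈ 3.808.

3.808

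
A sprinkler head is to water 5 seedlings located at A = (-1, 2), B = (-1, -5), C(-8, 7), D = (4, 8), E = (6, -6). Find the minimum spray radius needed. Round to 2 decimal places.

9.55

The farthest pair is C–E with squared distance 365. The circle on this segment as diameter has centre (-1, 0.5) and r² = 365/4 = 91.25.
Check A: distance² to centre = 2.25 ≤ 91.25, so it lies inside.
All remaining points lie in this disk, and no smaller disk contains both endpoints, so this is the minimum enclosing circle.
r = √(91.25) ≈ 9.55.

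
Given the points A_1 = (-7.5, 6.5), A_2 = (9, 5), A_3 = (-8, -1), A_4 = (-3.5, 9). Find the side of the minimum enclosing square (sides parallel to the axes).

17

The bounding box has width 17 and height 10.
An axis-aligned square enclosing the set must have side ≥ max(width, height).
So the minimum side is max(17, 10) = 17.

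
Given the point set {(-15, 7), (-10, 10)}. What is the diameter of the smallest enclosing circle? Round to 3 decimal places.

The smallest circle enclosing two points has them as diameter endpoints.
Centre = midpoint = (-12.5, 8.5); r² = |(-15, 7)−(-10, 10)|²/4 = 34/4 = 8.5.
Diameter = 2r = 2√(8.5) ≈ 5.831.

5.831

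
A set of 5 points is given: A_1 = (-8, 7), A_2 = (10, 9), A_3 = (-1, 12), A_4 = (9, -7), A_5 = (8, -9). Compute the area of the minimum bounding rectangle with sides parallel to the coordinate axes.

x ranges over [-8, 10], width 18.
y ranges over [-9, 12], height 21.
Area = 18 × 21 = 378.

378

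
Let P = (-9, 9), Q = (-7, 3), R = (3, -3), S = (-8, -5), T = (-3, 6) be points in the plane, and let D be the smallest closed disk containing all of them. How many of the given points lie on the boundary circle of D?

3

By Welzl's lemma the MEC is supported by two points (diametrically opposite) or three points (on a circumcircle).
The minimum enclosing circle is determined by three boundary points: P, R, S.
Their circumcentre is (-95/26, 61/26) with r² = 24625/338.
The farthest remaining point T is at distance² 4657/338 ≤ 24625/338.
The points at distance exactly r from the centre are P, R, S — 3 points.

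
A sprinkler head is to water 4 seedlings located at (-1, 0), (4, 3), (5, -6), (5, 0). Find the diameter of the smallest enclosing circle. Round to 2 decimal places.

A smallest enclosing disk is always determined by at most three of the input points on its boundary.
The minimum enclosing circle is determined by three boundary points: (-1, 0), (4, 3), (5, -6).
Their circumcentre is (3.375, -1.625) with r² = 21.78125.
The farthest remaining point (5, 0) is at distance² 5.28125 ≤ 21.78125.
Diameter = 2r = 2√(21.78125) ≈ 9.33.

9.33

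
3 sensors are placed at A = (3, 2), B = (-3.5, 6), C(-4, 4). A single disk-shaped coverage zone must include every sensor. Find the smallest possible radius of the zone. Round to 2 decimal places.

Side lengths²: AB² = 58.25, AC² = 53, BC² = 4.25.
Since AB² = 58.25 ≥ 53 + 4.25 = 57.25, the angle opposite AB is not acute, so the smallest enclosing circle has AB as diameter.
Centre = midpoint of AB = (-0.25, 4), r² = 58.25/4 = 14.5625.
r = √(14.5625) ≈ 3.82.

3.82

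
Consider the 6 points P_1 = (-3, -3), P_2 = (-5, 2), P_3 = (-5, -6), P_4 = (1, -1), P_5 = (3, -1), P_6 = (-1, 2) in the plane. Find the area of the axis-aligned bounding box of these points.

64

x ranges over [-5, 3], width 8.
y ranges over [-6, 2], height 8.
Area = 8 × 8 = 64.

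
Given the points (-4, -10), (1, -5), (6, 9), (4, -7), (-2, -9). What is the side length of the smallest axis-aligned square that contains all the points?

The bounding box has width 10 and height 19.
An axis-aligned square enclosing the set must have side ≥ max(width, height).
So the minimum side is max(10, 19) = 19.

19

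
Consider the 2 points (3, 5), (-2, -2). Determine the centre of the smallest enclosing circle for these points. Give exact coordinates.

The smallest circle enclosing two points has them as diameter endpoints.
Centre = midpoint = (0.5, 1.5); r² = |(3, 5)−(-2, -2)|²/4 = 74/4 = 18.5.
Centre = (0.5, 1.5).

(0.5, 1.5)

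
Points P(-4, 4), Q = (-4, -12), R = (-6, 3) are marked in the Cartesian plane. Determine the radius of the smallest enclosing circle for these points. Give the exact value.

8

Side lengths²: PQ² = 256, PR² = 5, QR² = 229.
Since PQ² = 256 ≥ 229 + 5 = 234, the angle opposite PQ is not acute, so the smallest enclosing circle has PQ as diameter.
Centre = midpoint of PQ = (-4, -4), r² = 256/4 = 64.
r = √64 = 8.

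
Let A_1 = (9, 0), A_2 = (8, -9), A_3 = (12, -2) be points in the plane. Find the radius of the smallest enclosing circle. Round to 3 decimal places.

Side lengths²: A_1A_2² = 82, A_1A_3² = 13, A_2A_3² = 65.
Since A_1A_2² = 82 ≥ 65 + 13 = 78, the angle opposite A_1A_2 is not acute, so the smallest enclosing circle has A_1A_2 as diameter.
Centre = midpoint of A_1A_2 = (8.5, -4.5), r² = 82/4 = 20.5.
r = √(20.5) ≈ 4.528.

4.528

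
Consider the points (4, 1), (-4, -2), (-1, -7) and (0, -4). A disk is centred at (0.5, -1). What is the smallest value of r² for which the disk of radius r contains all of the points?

38.25

The required radius is the distance from (0.5, -1) to the farthest point.
Squared distances: 16.25, 21.25, 38.25, 9.25.
Maximum is 38.25, attained at (-1, -7).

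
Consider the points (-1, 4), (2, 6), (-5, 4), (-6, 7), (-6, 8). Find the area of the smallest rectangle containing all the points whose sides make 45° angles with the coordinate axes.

In coordinates u = x + y, v = x − y the rectangle is axis-aligned; the map (x,y)→(u,v) scales areas by 2.
u-values: 3, 8, -1, 1, 2; range = 8 − (-1) = 9.
v-values: -5, -4, -9, -13, -14; range = -4 − (-14) = 10.
Area = (9 × 10) / 2 = 45.

45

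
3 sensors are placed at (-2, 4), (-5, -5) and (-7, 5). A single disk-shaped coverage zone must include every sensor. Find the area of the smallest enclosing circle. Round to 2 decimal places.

Call the three points A, B, C in the order given.
Side lengths²: AB² = 90, AC² = 26, BC² = 104.
Since BC² = 104 < 90 + 26 = 116, the triangle is acute, so the smallest enclosing circle is the circumcircle.
Circumcentre = (-5.375, 0.125), r² = 26.40625.
Area = π·r² = π·26.40625 ≈ 82.96.

82.96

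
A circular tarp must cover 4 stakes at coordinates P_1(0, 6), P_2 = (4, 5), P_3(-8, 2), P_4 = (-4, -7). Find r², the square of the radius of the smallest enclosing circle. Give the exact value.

53.5925

A smallest enclosing disk is always determined by at most three of the input points on its boundary.
The minimum enclosing circle is determined by three boundary points: P_2, P_3, P_4.
Their circumcentre is (-1.05, -0.3) with r² = 53.5925.
The farthest remaining point P_1 is at distance² 40.7925 ≤ 53.5925.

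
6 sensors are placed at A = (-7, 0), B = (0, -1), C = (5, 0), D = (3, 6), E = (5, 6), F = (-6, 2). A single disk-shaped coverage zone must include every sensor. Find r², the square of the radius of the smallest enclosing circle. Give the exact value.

45

The minimum enclosing circle of a finite set is fixed by two of the points (as a diameter) or three (as a circumcircle).
The farthest pair is A–E with squared distance 180. The circle on this segment as diameter has centre (-1, 3) and r² = 180/4 = 45.
Check B: distance² to centre = 17 ≤ 45, so it lies inside.
All remaining points lie in this disk, and no smaller disk contains both endpoints, so this is the minimum enclosing circle.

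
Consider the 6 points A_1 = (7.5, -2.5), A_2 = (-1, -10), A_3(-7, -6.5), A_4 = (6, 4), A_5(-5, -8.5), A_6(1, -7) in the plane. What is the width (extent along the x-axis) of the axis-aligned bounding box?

max x = 7.5, min x = -7, so width = 14.5.

14.5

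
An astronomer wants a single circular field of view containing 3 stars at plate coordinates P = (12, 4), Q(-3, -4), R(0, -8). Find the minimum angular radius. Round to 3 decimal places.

8.586

Side lengths²: PQ² = 289, PR² = 288, QR² = 25.
Since PQ² = 289 < 288 + 25 = 313, the triangle is acute, so the smallest enclosing circle is the circumcircle.
Circumcentre = (71/14, -15/14), r² = 7225/98.
r = √(7225/98) ≈ 8.586.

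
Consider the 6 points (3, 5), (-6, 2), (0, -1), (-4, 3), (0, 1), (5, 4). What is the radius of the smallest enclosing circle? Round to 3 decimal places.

A smallest enclosing disk is always determined by at most three of the input points on its boundary.
The farthest pair is (-6, 2)–(5, 4) with squared distance 125. The circle on this segment as diameter has centre (-0.5, 3) and r² = 125/4 = 31.25.
Check (3, 5): distance² to centre = 16.25 ≤ 31.25, so it lies inside.
All remaining points lie in this disk, and no smaller disk contains both endpoints, so this is the minimum enclosing circle.
r = √(31.25) ≈ 5.590.

5.590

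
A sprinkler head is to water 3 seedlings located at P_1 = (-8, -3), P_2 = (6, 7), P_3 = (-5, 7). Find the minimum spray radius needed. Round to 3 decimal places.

8.602

Side lengths²: P_1P_2² = 296, P_1P_3² = 109, P_2P_3² = 121.
Since P_1P_2² = 296 ≥ 121 + 109 = 230, the angle opposite P_1P_2 is not acute, so the smallest enclosing circle has P_1P_2 as diameter.
Centre = midpoint of P_1P_2 = (-1, 2), r² = 296/4 = 74.
r = √74 ≈ 8.602.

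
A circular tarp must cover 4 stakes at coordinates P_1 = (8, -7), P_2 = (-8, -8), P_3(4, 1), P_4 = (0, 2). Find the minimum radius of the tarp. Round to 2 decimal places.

The minimum enclosing circle is determined by three boundary points: P_1, P_2, P_3.
Their circumcentre is (-1/11, -133/22) with r² = 32125/484.
The farthest remaining point P_4 is at distance² 31333/484 ≤ 32125/484.
r = √(32125/484) ≈ 8.15.

8.15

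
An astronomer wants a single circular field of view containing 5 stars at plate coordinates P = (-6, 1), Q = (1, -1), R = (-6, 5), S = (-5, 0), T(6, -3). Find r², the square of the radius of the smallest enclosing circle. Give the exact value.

By Welzl's lemma the MEC is supported by two points (diametrically opposite) or three points (on a circumcircle).
The farthest pair is R–T with squared distance 208. The circle on this segment as diameter has centre (0, 1) and r² = 208/4 = 52.
Check P: distance² to centre = 36 ≤ 52, so it lies inside.
All remaining points lie in this disk, and no smaller disk contains both endpoints, so this is the minimum enclosing circle.

52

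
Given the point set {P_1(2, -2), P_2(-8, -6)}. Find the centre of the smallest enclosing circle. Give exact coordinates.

(-3, -4)

The smallest circle enclosing two points has them as diameter endpoints.
Centre = midpoint = (-3, -4); r² = |P_1P_2|²/4 = 116/4 = 29.
Centre = (-3, -4).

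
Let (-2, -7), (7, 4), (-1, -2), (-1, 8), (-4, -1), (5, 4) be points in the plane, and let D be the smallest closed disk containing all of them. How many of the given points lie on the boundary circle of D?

The minimum enclosing circle is determined by three boundary points: (-2, -7), (7, 4), (-1, 8).
Their circumcentre is (6/31, 12/31) with r² = 57065/961.
The farthest remaining point (5, 4) is at distance² 34745/961 ≤ 57065/961.
The points at distance exactly r from the centre are (-2, -7), (7, 4), (-1, 8) — 3 points.

3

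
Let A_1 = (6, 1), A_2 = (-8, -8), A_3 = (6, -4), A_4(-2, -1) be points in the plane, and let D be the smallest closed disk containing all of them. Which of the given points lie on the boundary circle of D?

The minimum enclosing circle of a finite set is fixed by two of the points (as a diameter) or three (as a circumcircle).
The farthest pair is A_1–A_2 with squared distance 277. The circle on this segment as diameter has centre (-1, -3.5) and r² = 277/4 = 69.25.
Check A_3: distance² to centre = 49.25 ≤ 69.25, so it lies inside.
All remaining points lie in this disk, and no smaller disk contains both endpoints, so this is the minimum enclosing circle.
The points at distance exactly r from the centre are A_1, A_2 — 2 points.

A_1, A_2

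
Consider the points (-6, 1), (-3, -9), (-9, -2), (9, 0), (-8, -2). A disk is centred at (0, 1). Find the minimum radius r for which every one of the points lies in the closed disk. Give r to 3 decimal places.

The required radius is the distance from (0, 1) to the farthest point.
Squared distances: 36, 109, 90, 82, 73.
Maximum is 109, attained at (-3, -9).
r = √109 ≈ 10.440.

10.440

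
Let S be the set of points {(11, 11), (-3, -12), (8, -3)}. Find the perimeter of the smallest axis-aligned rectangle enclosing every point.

Width = max x − min x = 11 − (-3) = 14.
Height = max y − min y = 11 − (-12) = 23.
Perimeter = 2(14 + 23) = 74.

74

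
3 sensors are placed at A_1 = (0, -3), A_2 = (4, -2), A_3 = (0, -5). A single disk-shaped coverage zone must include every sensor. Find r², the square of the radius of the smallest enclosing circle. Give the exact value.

Side lengths²: A_1A_2² = 17, A_1A_3² = 4, A_2A_3² = 25.
Since A_2A_3² = 25 ≥ 17 + 4 = 21, the angle opposite A_2A_3 is not acute, so the smallest enclosing circle has A_2A_3 as diameter.
Centre = midpoint of A_2A_3 = (2, -3.5), r² = 25/4 = 6.25.

6.25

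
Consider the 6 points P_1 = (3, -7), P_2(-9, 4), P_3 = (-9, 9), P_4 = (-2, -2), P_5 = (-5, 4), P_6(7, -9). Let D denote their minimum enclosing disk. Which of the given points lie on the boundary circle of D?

P_3, P_6

The minimum enclosing circle of a finite set is fixed by two of the points (as a diameter) or three (as a circumcircle).
The farthest pair is P_3–P_6 with squared distance 580. The circle on this segment as diameter has centre (-1, 0) and r² = 580/4 = 145.
Check P_1: distance² to centre = 65 ≤ 145, so it lies inside.
All remaining points lie in this disk, and no smaller disk contains both endpoints, so this is the minimum enclosing circle.
The points at distance exactly r from the centre are P_3, P_6 — 2 points.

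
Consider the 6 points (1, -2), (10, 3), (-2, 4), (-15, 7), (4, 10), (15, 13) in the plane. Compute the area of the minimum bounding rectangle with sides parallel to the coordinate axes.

450

x ranges over [-15, 15], width 30.
y ranges over [-2, 13], height 15.
Area = 30 × 15 = 450.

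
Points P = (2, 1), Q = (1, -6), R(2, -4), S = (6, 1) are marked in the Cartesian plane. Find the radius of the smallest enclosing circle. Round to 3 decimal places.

The farthest pair is Q–S with squared distance 74. The circle on this segment as diameter has centre (3.5, -2.5) and r² = 74/4 = 18.5.
Check P: distance² to centre = 14.5 ≤ 18.5, so it lies inside.
All remaining points lie in this disk, and no smaller disk contains both endpoints, so this is the minimum enclosing circle.
r = √(18.5) ≈ 4.301.

4.301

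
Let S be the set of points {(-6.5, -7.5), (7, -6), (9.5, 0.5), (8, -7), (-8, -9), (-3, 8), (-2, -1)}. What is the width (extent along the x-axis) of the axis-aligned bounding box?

max x = 9.5, min x = -8, so width = 17.5.

17.5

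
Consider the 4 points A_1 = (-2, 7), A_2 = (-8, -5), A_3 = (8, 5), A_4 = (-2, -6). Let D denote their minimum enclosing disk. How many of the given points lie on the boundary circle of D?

2

The farthest pair is A_2–A_3 with squared distance 356. The circle on this segment as diameter has centre (0, 0) and r² = 356/4 = 89.
Check A_1: distance² to centre = 53 ≤ 89, so it lies inside.
All remaining points lie in this disk, and no smaller disk contains both endpoints, so this is the minimum enclosing circle.
The points at distance exactly r from the centre are A_2, A_3 — 2 points.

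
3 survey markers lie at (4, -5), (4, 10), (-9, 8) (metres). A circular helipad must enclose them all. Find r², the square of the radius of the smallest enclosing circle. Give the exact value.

86.5

Call the three points A, B, C in the order given.
Side lengths²: AB² = 225, AC² = 338, BC² = 173.
Since AC² = 338 < 225 + 173 = 398, the triangle is acute, so the smallest enclosing circle is the circumcircle.
Circumcentre = (-1.5, 2.5), r² = 86.5.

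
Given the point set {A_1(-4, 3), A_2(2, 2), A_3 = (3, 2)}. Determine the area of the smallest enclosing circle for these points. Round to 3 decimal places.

Side lengths²: A_1A_2² = 37, A_1A_3² = 50, A_2A_3² = 1.
Since A_1A_3² = 50 ≥ 37 + 1 = 38, the angle opposite A_1A_3 is not acute, so the smallest enclosing circle has A_1A_3 as diameter.
Centre = midpoint of A_1A_3 = (-0.5, 2.5), r² = 50/4 = 12.5.
Area = π·r² = π·12.5 ≈ 39.270.

39.270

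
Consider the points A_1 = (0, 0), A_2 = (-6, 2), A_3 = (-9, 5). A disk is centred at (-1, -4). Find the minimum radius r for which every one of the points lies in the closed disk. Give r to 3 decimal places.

12.042

The required radius is the distance from (-1, -4) to the farthest point.
Squared distances: 17, 61, 145.
Maximum is 145, attained at A_3.
r = √145 ≈ 12.042.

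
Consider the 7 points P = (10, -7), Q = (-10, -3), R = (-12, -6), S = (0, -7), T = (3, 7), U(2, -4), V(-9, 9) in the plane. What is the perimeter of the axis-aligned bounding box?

Width = max x − min x = 10 − (-12) = 22.
Height = max y − min y = 9 − (-7) = 16.
Perimeter = 2(22 + 16) = 76.

76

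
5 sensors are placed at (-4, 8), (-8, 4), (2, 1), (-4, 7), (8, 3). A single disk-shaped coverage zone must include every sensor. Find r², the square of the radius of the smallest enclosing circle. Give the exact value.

The minimum enclosing circle of a finite set is fixed by two of the points (as a diameter) or three (as a circumcircle).
The farthest pair is (-8, 4)–(8, 3) with squared distance 257. The circle on this segment as diameter has centre (0, 3.5) and r² = 257/4 = 64.25.
Check (-4, 8): distance² to centre = 36.25 ≤ 64.25, so it lies inside.
All remaining points lie in this disk, and no smaller disk contains both endpoints, so this is the minimum enclosing circle.

64.25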